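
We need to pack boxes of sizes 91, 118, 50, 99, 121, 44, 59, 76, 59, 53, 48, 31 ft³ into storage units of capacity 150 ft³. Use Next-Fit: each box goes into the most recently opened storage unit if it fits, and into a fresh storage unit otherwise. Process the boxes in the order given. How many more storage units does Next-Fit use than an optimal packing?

1

Next-Fit: [91] [118] [50,99] [121] [44,59] [76,59] [53,48,31] → 7 storage units.
Total size 849 ft³; any packing needs at least ⌈849/150⌉ = 6 storage units.
An optimal packing achieves that bound: [121] [118,31] [99,50] [91,59] [76,59] [53,48,44] → 6 storage units.
Excess: 7 − 6 = 1.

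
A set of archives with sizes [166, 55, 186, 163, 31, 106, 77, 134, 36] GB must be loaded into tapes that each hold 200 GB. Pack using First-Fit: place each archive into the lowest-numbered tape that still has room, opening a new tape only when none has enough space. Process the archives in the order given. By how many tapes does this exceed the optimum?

1

First-Fit: [166,31] [55,106,36] [186] [163] [77] [134] → 6 tapes.
Total size 954 GB; any packing needs at least ⌈954/200⌉ = 5 tapes.
An optimal packing achieves that bound: [186] [166,31] [163,36] [134,55] [106,77] → 5 tapes.
Excess: 6 − 5 = 1.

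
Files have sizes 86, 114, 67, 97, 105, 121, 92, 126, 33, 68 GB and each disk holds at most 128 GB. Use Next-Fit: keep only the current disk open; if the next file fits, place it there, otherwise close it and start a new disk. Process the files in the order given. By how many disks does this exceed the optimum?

0

Next-Fit: [86] [114] [67] [97] [105] [121] [92] [126] [33,68] → 9 disks.
9 files exceed 64 GB (half the capacity), and no two of those can share a disk, so at least 9 disks are needed.
So 9 is already optimal.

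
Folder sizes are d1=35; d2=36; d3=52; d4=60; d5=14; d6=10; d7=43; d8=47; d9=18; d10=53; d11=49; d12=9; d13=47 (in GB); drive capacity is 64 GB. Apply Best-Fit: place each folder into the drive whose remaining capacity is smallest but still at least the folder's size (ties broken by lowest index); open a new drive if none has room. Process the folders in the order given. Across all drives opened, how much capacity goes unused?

d1 (35 GB) → drive 1 (remaining 29 GB)
d2 (36 GB) → drive 2 (remaining 28 GB)
d3 (52 GB) → drive 3 (remaining 12 GB)
d4 (60 GB) → drive 4 (remaining 4 GB)
d5 (14 GB) → drive 2 (remaining 14 GB)
d6 (10 GB) → drive 3 (remaining 2 GB)
d7 (43 GB) → drive 5 (remaining 21 GB)
d8 (47 GB) → drive 6 (remaining 17 GB)
d9 (18 GB) → drive 5 (remaining 3 GB)
d10 (53 GB) → drive 7 (remaining 11 GB)
d11 (49 GB) → drive 8 (remaining 15 GB)
d12 (9 GB) → drive 7 (remaining 2 GB)
d13 (47 GB) → drive 9 (remaining 17 GB)
9 drives × 64 GB = 576 GB; used 473 GB; unused 103 GB.

103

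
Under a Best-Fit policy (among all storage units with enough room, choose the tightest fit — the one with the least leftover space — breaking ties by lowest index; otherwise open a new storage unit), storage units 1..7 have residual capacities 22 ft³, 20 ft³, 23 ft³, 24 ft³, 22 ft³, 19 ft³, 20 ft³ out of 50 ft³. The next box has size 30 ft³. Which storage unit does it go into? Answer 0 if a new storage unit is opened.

No storage unit has ≥ 30 ft³ free, so a new storage unit is opened.

0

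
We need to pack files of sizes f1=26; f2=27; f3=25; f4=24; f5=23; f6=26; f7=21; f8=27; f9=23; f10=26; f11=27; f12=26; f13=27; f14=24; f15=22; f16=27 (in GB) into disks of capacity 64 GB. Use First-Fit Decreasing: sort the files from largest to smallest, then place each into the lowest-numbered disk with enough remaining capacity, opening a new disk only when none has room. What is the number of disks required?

Sorted descending: 27, 27, 27, 27, 27, 26, 26, 26, 26, 25, 24, 24, 23, 23, 22, 21.
27 GB → disk 1 (remaining 37 GB)
27 GB → disk 1 (remaining 10 GB)
27 GB → disk 2 (remaining 37 GB)
27 GB → disk 2 (remaining 10 GB)
27 GB → disk 3 (remaining 37 GB)
26 GB → disk 3 (remaining 11 GB)
26 GB → disk 4 (remaining 38 GB)
26 GB → disk 4 (remaining 12 GB)
26 GB → disk 5 (remaining 38 GB)
25 GB → disk 5 (remaining 13 GB)
24 GB → disk 6 (remaining 40 GB)
24 GB → disk 6 (remaining 16 GB)
23 GB → disk 7 (remaining 41 GB)
23 GB → disk 7 (remaining 18 GB)
22 GB → disk 8 (remaining 42 GB)
21 GB → disk 8 (remaining 21 GB)

8 disks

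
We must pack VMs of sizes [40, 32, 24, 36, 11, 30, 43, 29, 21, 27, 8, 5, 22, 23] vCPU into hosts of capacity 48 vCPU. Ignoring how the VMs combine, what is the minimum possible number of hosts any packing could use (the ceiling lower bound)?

8

Total size = 40 + 32 + 24 + 36 + 11 + 30 + 43 + 29 + 21 + 27 + 8 + 5 + 22 + 23 = 351 vCPU.
⌈351 / 48⌉ = 8.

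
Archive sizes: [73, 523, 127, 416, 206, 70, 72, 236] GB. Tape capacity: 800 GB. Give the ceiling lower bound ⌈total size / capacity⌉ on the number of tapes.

Total size = 73 + 523 + 127 + 416 + 206 + 70 + 72 + 236 = 1723 GB.
⌈1723 / 800⌉ = 3.

3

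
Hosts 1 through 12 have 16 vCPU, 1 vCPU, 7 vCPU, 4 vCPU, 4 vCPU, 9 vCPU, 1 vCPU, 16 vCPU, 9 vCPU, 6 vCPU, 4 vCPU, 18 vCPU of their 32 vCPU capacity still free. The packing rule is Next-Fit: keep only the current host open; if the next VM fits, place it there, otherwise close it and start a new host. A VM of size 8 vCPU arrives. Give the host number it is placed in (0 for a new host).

Next-Fit only looks at host 12, which has 18 vCPU free.
8 vCPU fits there.

12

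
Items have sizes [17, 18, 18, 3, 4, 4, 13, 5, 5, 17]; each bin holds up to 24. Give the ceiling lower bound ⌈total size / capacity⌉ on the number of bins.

Total size = 17 + 18 + 18 + 3 + 4 + 4 + 13 + 5 + 5 + 17 = 104.
⌈104 / 24⌉ = 5.

5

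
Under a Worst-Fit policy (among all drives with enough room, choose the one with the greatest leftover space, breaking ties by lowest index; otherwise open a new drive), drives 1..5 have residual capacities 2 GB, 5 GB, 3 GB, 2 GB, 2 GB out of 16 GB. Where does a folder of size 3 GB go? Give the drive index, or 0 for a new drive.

2

Drives with room: drive 2 (5 GB), drive 3 (3 GB).
Most room is drive 2 with 5 GB free.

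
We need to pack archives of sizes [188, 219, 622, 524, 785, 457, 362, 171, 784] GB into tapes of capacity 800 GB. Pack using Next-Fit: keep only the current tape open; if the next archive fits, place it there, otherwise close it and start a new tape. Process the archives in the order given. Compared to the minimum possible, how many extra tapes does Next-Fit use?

1

Next-Fit: [188,219] [622] [524] [785] [457] [362,171] [784] → 7 tapes.
Total size 4112 GB; any packing needs at least ⌈4112/800⌉ = 6 tapes.
An optimal packing achieves that bound: [785] [784] [622,171] [524,219] [457,188] [362] → 6 tapes.
Excess: 7 − 6 = 1.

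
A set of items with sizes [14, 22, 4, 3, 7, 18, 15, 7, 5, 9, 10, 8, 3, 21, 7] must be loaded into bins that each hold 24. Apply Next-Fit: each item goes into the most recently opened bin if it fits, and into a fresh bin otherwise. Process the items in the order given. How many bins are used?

Put 14 in bin 1; 10 remain.
Put 22 in bin 2; 2 remain.
Put 4 in bin 3; 20 remain.
Put 3 in bin 3; 17 remain.
Put 7 in bin 3; 10 remain.
Put 18 in bin 4; 6 remain.
Put 15 in bin 5; 9 remain.
Put 7 in bin 5; 2 remain.
Put 5 in bin 6; 19 remain.
Put 9 in bin 6; 10 remain.
Put 10 in bin 6; 0 remain.
Put 8 in bin 7; 16 remain.
Put 3 in bin 7; 13 remain.
Put 21 in bin 8; 3 remain.
Put 7 in bin 9; 17 remain.
Final bins: [14] [22] [4,3,7] [18] [15,7] [5,9,10] [8,3] [21] [7].

9 bins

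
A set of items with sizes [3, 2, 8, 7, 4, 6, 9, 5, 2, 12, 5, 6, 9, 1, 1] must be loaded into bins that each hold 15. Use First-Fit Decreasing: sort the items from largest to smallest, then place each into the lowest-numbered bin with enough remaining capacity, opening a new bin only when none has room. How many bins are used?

6 bins

Sorted descending: 12, 9, 9, 8, 7, 6, 6, 5, 5, 4, 3, 2, 2, 1, 1.
12 → bin 1 (remaining 3)
9 → bin 2 (remaining 6)
9 → bin 3 (remaining 6)
8 → bin 4 (remaining 7)
7 → bin 4 (remaining 0)
6 → bin 2 (remaining 0)
6 → bin 3 (remaining 0)
5 → bin 5 (remaining 10)
5 → bin 5 (remaining 5)
4 → bin 5 (remaining 1)
3 → bin 1 (remaining 0)
2 → bin 6 (remaining 13)
2 → bin 6 (remaining 11)
1 → bin 5 (remaining 0)
1 → bin 6 (remaining 10)
Final bins: [12,3] [9,6] [9,6] [8,7] [5,5,4,1] [2,2,1].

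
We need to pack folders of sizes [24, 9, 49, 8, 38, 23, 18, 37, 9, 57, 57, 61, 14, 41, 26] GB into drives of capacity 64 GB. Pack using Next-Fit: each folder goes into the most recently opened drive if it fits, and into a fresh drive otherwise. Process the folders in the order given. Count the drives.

9

drive 1: place 24 GB, 40 GB left
drive 1: place 9 GB, 31 GB left
drive 2: place 49 GB, 15 GB left
drive 2: place 8 GB, 7 GB left
drive 3: place 38 GB, 26 GB left
drive 3: place 23 GB, 3 GB left
drive 4: place 18 GB, 46 GB left
drive 4: place 37 GB, 9 GB left
drive 4: place 9 GB, 0 GB left
drive 5: place 57 GB, 7 GB left
drive 6: place 57 GB, 7 GB left
drive 7: place 61 GB, 3 GB left
drive 8: place 14 GB, 50 GB left
drive 8: place 41 GB, 9 GB left
drive 9: place 26 GB, 38 GB left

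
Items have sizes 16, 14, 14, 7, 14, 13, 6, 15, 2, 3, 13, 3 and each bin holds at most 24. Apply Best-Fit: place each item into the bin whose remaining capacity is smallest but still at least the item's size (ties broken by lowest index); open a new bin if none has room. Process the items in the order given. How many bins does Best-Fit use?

7

bin 1: place 16, 8 left
bin 2: place 14, 10 left
bin 3: place 14, 10 left
bin 1: place 7, 1 left
bin 4: place 14, 10 left
bin 5: place 13, 11 left
bin 2: place 6, 4 left
bin 6: place 15, 9 left
bin 2: place 2, 2 left
bin 6: place 3, 6 left
bin 7: place 13, 11 left
bin 6: place 3, 3 left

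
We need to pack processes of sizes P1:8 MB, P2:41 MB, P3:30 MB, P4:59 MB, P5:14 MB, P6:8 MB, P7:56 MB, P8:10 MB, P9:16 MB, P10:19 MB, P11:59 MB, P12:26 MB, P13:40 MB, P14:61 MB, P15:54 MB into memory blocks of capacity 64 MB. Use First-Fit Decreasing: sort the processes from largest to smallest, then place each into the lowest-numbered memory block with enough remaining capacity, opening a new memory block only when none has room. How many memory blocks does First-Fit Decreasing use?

9

Sorted descending: 61, 59, 59, 56, 54, 41, 40, 30, 26, 19, 16, 14, 10, 8, 8.
Put 61 MB in memory block 1; 3 MB remain.
Put 59 MB in memory block 2; 5 MB remain.
Put 59 MB in memory block 3; 5 MB remain.
Put 56 MB in memory block 4; 8 MB remain.
Put 54 MB in memory block 5; 10 MB remain.
Put 41 MB in memory block 6; 23 MB remain.
Put 40 MB in memory block 7; 24 MB remain.
Put 30 MB in memory block 8; 34 MB remain.
Put 26 MB in memory block 8; 8 MB remain.
Put 19 MB in memory block 6; 4 MB remain.
Put 16 MB in memory block 7; 8 MB remain.
Put 14 MB in memory block 9; 50 MB remain.
Put 10 MB in memory block 5; 0 MB remain.
Put 8 MB in memory block 4; 0 MB remain.
Put 8 MB in memory block 7; 0 MB remain.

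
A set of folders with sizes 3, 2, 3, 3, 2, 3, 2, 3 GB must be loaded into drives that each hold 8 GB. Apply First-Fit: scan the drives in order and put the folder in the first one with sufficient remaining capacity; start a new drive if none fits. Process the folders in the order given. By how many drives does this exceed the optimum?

First-Fit: [3,2,3] [3,2,3] [2,3] → 3 drives.
Total size 21 GB; any packing needs at least ⌈21/8⌉ = 3 drives.
So 3 is already optimal.

0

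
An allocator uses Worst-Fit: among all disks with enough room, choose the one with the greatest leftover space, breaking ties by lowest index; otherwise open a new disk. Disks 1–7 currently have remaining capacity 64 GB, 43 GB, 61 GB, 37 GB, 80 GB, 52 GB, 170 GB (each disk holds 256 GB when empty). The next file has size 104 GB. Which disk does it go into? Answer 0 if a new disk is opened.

Disks with room: disk 7 (170 GB).
Most room is disk 7 with 170 GB free.

7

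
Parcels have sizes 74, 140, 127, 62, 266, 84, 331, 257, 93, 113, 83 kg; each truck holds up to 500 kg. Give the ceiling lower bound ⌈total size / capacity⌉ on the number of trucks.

Total size = 74 + 140 + 127 + 62 + 266 + 84 + 331 + 257 + 93 + 113 + 83 = 1630 kg.
⌈1630 / 500⌉ = 4.

4 trucks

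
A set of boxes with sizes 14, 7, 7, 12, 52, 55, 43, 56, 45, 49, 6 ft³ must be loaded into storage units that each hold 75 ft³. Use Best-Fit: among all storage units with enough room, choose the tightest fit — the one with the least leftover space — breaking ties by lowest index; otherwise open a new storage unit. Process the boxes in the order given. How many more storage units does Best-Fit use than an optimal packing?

1

Best-Fit: [14,7,7,12] [52] [55] [43] [56,6] [45] [49] → 7 storage units.
6 boxes exceed 37.5 ft³ (half the capacity), and no two of those can share a storage unit, so at least 6 storage units are needed.
An optimal packing achieves that bound: [56,14] [55,12,7] [52,7,6] [49] [45] [43] → 6 storage units.
Excess: 7 − 6 = 1.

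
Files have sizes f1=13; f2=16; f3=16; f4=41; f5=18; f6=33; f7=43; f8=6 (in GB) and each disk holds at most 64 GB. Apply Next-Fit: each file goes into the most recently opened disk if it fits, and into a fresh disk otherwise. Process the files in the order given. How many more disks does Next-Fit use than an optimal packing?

1

Next-Fit: [13,16,16] [41,18] [33] [43,6] → 4 disks.
Total size 186 GB; any packing needs at least ⌈186/64⌉ = 3 disks.
An optimal packing achieves that bound: [43,18] [41,16,6] [33,16,13] → 3 disks.
Excess: 4 − 3 = 1.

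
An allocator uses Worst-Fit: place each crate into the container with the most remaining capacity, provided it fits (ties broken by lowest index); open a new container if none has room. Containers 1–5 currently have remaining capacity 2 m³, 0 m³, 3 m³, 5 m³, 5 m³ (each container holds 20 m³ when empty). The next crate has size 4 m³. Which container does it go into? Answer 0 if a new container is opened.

4

Containers with room: container 4 (5 m³), container 5 (5 m³).
Most room is container 4 with 5 m³ free.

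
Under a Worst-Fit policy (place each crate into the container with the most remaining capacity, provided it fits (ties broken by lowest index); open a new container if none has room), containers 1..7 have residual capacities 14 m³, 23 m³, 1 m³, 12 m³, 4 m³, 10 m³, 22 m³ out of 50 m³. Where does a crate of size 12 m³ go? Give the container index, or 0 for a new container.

2

Containers with room: container 1 (14 m³), container 2 (23 m³), container 4 (12 m³), container 7 (22 m³).
Most room is container 2 with 23 m³ free.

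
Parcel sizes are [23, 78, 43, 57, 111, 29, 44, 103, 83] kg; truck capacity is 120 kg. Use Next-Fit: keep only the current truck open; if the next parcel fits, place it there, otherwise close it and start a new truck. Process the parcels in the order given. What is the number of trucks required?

6 trucks

23 kg → truck 1 (remaining 97 kg)
78 kg → truck 1 (remaining 19 kg)
43 kg → truck 2 (remaining 77 kg)
57 kg → truck 2 (remaining 20 kg)
111 kg → truck 3 (remaining 9 kg)
29 kg → truck 4 (remaining 91 kg)
44 kg → truck 4 (remaining 47 kg)
103 kg → truck 5 (remaining 17 kg)
83 kg → truck 6 (remaining 37 kg)
Final trucks: [23,78] [43,57] [111] [29,44] [103] [83].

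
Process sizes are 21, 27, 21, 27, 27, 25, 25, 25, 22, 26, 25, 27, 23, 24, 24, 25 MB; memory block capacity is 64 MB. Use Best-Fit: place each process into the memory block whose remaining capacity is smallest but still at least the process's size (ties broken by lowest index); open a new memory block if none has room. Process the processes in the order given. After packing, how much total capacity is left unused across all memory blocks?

118

memory block 1: place 21 MB, 43 MB left
memory block 1: place 27 MB, 16 MB left
memory block 2: place 21 MB, 43 MB left
memory block 2: place 27 MB, 16 MB left
memory block 3: place 27 MB, 37 MB left
memory block 3: place 25 MB, 12 MB left
memory block 4: place 25 MB, 39 MB left
memory block 4: place 25 MB, 14 MB left
memory block 5: place 22 MB, 42 MB left
memory block 5: place 26 MB, 16 MB left
memory block 6: place 25 MB, 39 MB left
memory block 6: place 27 MB, 12 MB left
memory block 7: place 23 MB, 41 MB left
memory block 7: place 24 MB, 17 MB left
memory block 8: place 24 MB, 40 MB left
memory block 8: place 25 MB, 15 MB left
8 memory blocks × 64 MB = 512 MB; used 394 MB; unused 118 MB.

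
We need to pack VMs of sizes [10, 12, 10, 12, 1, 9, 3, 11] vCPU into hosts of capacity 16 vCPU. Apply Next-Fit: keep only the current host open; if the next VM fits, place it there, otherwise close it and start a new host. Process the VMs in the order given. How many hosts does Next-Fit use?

6 hosts

host 1: place 10 vCPU, 6 vCPU left
host 2: place 12 vCPU, 4 vCPU left
host 3: place 10 vCPU, 6 vCPU left
host 4: place 12 vCPU, 4 vCPU left
host 4: place 1 vCPU, 3 vCPU left
host 5: place 9 vCPU, 7 vCPU left
host 5: place 3 vCPU, 4 vCPU left
host 6: place 11 vCPU, 5 vCPU left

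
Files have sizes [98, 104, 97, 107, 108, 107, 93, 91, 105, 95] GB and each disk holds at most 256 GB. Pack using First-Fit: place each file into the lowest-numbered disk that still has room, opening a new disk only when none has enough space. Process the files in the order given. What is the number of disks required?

5

98 GB → disk 1 (remaining 158 GB)
104 GB → disk 1 (remaining 54 GB)
97 GB → disk 2 (remaining 159 GB)
107 GB → disk 2 (remaining 52 GB)
108 GB → disk 3 (remaining 148 GB)
107 GB → disk 3 (remaining 41 GB)
93 GB → disk 4 (remaining 163 GB)
91 GB → disk 4 (remaining 72 GB)
105 GB → disk 5 (remaining 151 GB)
95 GB → disk 5 (remaining 56 GB)
Final disks: [98,104] [97,107] [108,107] [93,91] [105,95].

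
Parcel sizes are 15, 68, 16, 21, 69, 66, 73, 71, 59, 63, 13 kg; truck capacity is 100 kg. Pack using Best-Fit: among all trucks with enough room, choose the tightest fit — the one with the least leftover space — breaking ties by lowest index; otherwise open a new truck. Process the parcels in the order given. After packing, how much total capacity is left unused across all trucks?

166

Put 15 kg in truck 1; 85 kg remain.
Put 68 kg in truck 1; 17 kg remain.
Put 16 kg in truck 1; 1 kg remain.
Put 21 kg in truck 2; 79 kg remain.
Put 69 kg in truck 2; 10 kg remain.
Put 66 kg in truck 3; 34 kg remain.
Put 73 kg in truck 4; 27 kg remain.
Put 71 kg in truck 5; 29 kg remain.
Put 59 kg in truck 6; 41 kg remain.
Put 63 kg in truck 7; 37 kg remain.
Put 13 kg in truck 4; 14 kg remain.
7 trucks × 100 kg = 700 kg; used 534 kg; unused 166 kg.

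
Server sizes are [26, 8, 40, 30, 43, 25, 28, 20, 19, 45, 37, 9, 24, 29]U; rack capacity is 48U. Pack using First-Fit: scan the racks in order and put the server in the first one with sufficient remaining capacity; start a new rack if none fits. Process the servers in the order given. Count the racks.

rack 1: place 26U, 22U left
rack 1: place 8U, 14U left
rack 2: place 40U, 8U left
rack 3: place 30U, 18U left
rack 4: place 43U, 5U left
rack 5: place 25U, 23U left
rack 6: place 28U, 20U left
rack 5: place 20U, 3U left
rack 6: place 19U, 1U left
rack 7: place 45U, 3U left
rack 8: place 37U, 11U left
rack 1: place 9U, 5U left
rack 9: place 24U, 24U left
rack 10: place 29U, 19U left
Final racks: [26,8,9] [40] [30] [43] [25,20] [28,19] [45] [37] [24] [29].

10 racks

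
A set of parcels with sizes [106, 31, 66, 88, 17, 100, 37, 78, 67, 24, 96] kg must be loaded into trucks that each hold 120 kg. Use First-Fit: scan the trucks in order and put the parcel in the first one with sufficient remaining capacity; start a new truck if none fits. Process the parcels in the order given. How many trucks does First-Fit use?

Put 106 kg in truck 1; 14 kg remain.
Put 31 kg in truck 2; 89 kg remain.
Put 66 kg in truck 2; 23 kg remain.
Put 88 kg in truck 3; 32 kg remain.
Put 17 kg in truck 2; 6 kg remain.
Put 100 kg in truck 4; 20 kg remain.
Put 37 kg in truck 5; 83 kg remain.
Put 78 kg in truck 5; 5 kg remain.
Put 67 kg in truck 6; 53 kg remain.
Put 24 kg in truck 3; 8 kg remain.
Put 96 kg in truck 7; 24 kg remain.

7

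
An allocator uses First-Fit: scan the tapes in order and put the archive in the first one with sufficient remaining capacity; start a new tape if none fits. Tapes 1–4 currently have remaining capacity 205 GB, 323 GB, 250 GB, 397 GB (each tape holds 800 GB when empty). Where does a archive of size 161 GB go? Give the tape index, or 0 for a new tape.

1

Tapes with room: tape 1 (205 GB), tape 2 (323 GB), tape 3 (250 GB), tape 4 (397 GB).
The first with room is tape 1.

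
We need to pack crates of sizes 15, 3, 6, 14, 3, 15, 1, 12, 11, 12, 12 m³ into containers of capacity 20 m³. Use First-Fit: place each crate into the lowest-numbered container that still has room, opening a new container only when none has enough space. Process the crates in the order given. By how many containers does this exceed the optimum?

0

First-Fit: [15,3,1] [6,14] [3,15] [12] [11] [12] [12] → 7 containers.
7 crates exceed 10 m³ (half the capacity), and no two of those can share a container, so at least 7 containers are needed.
So 7 is already optimal.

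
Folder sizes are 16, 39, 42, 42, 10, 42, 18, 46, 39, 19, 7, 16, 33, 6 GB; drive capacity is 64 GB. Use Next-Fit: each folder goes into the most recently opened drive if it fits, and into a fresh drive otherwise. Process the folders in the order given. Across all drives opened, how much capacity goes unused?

73

Put 16 GB in drive 1; 48 GB remain.
Put 39 GB in drive 1; 9 GB remain.
Put 42 GB in drive 2; 22 GB remain.
Put 42 GB in drive 3; 22 GB remain.
Put 10 GB in drive 3; 12 GB remain.
Put 42 GB in drive 4; 22 GB remain.
Put 18 GB in drive 4; 4 GB remain.
Put 46 GB in drive 5; 18 GB remain.
Put 39 GB in drive 6; 25 GB remain.
Put 19 GB in drive 6; 6 GB remain.
Put 7 GB in drive 7; 57 GB remain.
Put 16 GB in drive 7; 41 GB remain.
Put 33 GB in drive 7; 8 GB remain.
Put 6 GB in drive 7; 2 GB remain.
7 drives × 64 GB = 448 GB; used 375 GB; unused 73 GB.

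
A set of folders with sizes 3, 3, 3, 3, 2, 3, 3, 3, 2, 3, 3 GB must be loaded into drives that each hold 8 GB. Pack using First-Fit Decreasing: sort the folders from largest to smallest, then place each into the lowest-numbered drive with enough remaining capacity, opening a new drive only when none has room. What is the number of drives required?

5

Sorted descending: 3, 3, 3, 3, 3, 3, 3, 3, 3, 2, 2.
drive 1: place 3 GB, 5 GB left
drive 1: place 3 GB, 2 GB left
drive 2: place 3 GB, 5 GB left
drive 2: place 3 GB, 2 GB left
drive 3: place 3 GB, 5 GB left
drive 3: place 3 GB, 2 GB left
drive 4: place 3 GB, 5 GB left
drive 4: place 3 GB, 2 GB left
drive 5: place 3 GB, 5 GB left
drive 1: place 2 GB, 0 GB left
drive 2: place 2 GB, 0 GB left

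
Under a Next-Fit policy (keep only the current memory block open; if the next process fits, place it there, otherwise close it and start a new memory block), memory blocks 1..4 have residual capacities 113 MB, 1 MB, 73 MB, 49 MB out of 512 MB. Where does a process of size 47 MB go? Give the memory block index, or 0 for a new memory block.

4

Next-Fit only looks at memory block 4, which has 49 MB free.
47 MB fits there.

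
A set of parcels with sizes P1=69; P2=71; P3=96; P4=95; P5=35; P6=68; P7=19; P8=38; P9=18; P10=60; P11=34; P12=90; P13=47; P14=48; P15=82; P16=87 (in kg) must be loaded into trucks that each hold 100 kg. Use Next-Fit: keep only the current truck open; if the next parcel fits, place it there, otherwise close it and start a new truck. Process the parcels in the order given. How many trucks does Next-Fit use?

12

P1 (69 kg) → truck 1 (remaining 31 kg)
P2 (71 kg) → truck 2 (remaining 29 kg)
P3 (96 kg) → truck 3 (remaining 4 kg)
P4 (95 kg) → truck 4 (remaining 5 kg)
P5 (35 kg) → truck 5 (remaining 65 kg)
P6 (68 kg) → truck 6 (remaining 32 kg)
P7 (19 kg) → truck 6 (remaining 13 kg)
P8 (38 kg) → truck 7 (remaining 62 kg)
P9 (18 kg) → truck 7 (remaining 44 kg)
P10 (60 kg) → truck 8 (remaining 40 kg)
P11 (34 kg) → truck 8 (remaining 6 kg)
P12 (90 kg) → truck 9 (remaining 10 kg)
P13 (47 kg) → truck 10 (remaining 53 kg)
P14 (48 kg) → truck 10 (remaining 5 kg)
P15 (82 kg) → truck 11 (remaining 18 kg)
P16 (87 kg) → truck 12 (remaining 13 kg)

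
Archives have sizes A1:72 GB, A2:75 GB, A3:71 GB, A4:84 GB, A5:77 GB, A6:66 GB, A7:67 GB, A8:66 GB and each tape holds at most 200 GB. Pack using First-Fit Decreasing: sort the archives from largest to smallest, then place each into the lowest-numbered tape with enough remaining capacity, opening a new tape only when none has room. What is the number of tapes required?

4

Sorted descending: 84, 77, 75, 72, 71, 67, 66, 66.
Put 84 GB in tape 1; 116 GB remain.
Put 77 GB in tape 1; 39 GB remain.
Put 75 GB in tape 2; 125 GB remain.
Put 72 GB in tape 2; 53 GB remain.
Put 71 GB in tape 3; 129 GB remain.
Put 67 GB in tape 3; 62 GB remain.
Put 66 GB in tape 4; 134 GB remain.
Put 66 GB in tape 4; 68 GB remain.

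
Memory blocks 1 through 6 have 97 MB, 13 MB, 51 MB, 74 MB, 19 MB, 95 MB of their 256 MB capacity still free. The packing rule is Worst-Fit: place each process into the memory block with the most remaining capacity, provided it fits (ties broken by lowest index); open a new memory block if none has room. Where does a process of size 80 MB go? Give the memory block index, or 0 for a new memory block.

Memory blocks with room: memory block 1 (97 MB), memory block 6 (95 MB).
Most room is memory block 1 with 97 MB free.

1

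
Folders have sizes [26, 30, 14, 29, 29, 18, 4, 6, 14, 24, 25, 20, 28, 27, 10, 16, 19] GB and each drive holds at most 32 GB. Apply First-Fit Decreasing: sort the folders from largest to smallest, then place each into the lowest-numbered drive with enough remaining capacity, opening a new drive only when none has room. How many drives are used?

12

Sorted descending: 30, 29, 29, 28, 27, 26, 25, 24, 20, 19, 18, 16, 14, 14, 10, 6, 4.
30 GB → drive 1 (remaining 2 GB)
29 GB → drive 2 (remaining 3 GB)
29 GB → drive 3 (remaining 3 GB)
28 GB → drive 4 (remaining 4 GB)
27 GB → drive 5 (remaining 5 GB)
26 GB → drive 6 (remaining 6 GB)
25 GB → drive 7 (remaining 7 GB)
24 GB → drive 8 (remaining 8 GB)
20 GB → drive 9 (remaining 12 GB)
19 GB → drive 10 (remaining 13 GB)
18 GB → drive 11 (remaining 14 GB)
16 GB → drive 12 (remaining 16 GB)
14 GB → drive 11 (remaining 0 GB)
14 GB → drive 12 (remaining 2 GB)
10 GB → drive 9 (remaining 2 GB)
6 GB → drive 6 (remaining 0 GB)
4 GB → drive 4 (remaining 0 GB)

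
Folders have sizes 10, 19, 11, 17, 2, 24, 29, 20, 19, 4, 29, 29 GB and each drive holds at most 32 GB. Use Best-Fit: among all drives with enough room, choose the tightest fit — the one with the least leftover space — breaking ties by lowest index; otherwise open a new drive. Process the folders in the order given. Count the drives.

Put 10 GB in drive 1; 22 GB remain.
Put 19 GB in drive 1; 3 GB remain.
Put 11 GB in drive 2; 21 GB remain.
Put 17 GB in drive 2; 4 GB remain.
Put 2 GB in drive 1; 1 GB remain.
Put 24 GB in drive 3; 8 GB remain.
Put 29 GB in drive 4; 3 GB remain.
Put 20 GB in drive 5; 12 GB remain.
Put 19 GB in drive 6; 13 GB remain.
Put 4 GB in drive 2; 0 GB remain.
Put 29 GB in drive 7; 3 GB remain.
Put 29 GB in drive 8; 3 GB remain.
Final drives: [10,19,2] [11,17,4] [24] [29] [20] [19] [29] [29].

8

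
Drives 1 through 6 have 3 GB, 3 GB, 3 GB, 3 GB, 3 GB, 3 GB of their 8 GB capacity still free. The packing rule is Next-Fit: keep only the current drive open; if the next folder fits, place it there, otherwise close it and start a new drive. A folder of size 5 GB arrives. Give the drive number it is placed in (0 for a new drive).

0

Next-Fit only looks at drive 6, which has 3 GB free.
5 GB does not fit, so a new drive is opened.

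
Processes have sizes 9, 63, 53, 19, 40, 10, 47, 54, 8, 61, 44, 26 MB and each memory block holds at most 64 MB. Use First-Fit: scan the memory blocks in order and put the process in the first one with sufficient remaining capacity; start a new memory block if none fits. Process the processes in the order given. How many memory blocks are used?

8

memory block 1: place 9 MB, 55 MB left
memory block 2: place 63 MB, 1 MB left
memory block 1: place 53 MB, 2 MB left
memory block 3: place 19 MB, 45 MB left
memory block 3: place 40 MB, 5 MB left
memory block 4: place 10 MB, 54 MB left
memory block 4: place 47 MB, 7 MB left
memory block 5: place 54 MB, 10 MB left
memory block 5: place 8 MB, 2 MB left
memory block 6: place 61 MB, 3 MB left
memory block 7: place 44 MB, 20 MB left
memory block 8: place 26 MB, 38 MB left
Final memory blocks: [9,53] [63] [19,40] [10,47] [54,8] [61] [44] [26].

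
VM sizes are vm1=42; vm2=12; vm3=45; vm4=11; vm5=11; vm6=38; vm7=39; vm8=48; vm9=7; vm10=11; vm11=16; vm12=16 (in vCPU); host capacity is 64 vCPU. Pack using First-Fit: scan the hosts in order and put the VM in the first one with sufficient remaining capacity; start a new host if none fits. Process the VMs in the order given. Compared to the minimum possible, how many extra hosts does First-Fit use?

0

First-Fit: [42,12,7] [45,11] [11,38,11] [39,16] [48,16] → 5 hosts.
Total size 296 vCPU; any packing needs at least ⌈296/64⌉ = 5 hosts.
So 5 is already optimal.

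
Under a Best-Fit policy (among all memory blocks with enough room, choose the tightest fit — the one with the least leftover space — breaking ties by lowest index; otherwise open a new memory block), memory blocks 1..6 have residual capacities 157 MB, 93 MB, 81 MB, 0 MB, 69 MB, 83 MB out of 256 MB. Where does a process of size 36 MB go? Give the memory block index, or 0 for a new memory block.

Memory blocks with room: memory block 1 (157 MB), memory block 2 (93 MB), memory block 3 (81 MB), memory block 5 (69 MB), memory block 6 (83 MB).
Tightest fit is memory block 5 with 69 MB free.

5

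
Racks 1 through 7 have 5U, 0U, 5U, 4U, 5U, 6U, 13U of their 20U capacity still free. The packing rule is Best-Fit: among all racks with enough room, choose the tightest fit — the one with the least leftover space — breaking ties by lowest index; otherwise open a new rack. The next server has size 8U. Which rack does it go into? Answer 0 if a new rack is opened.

Racks with room: rack 7 (13U).
Tightest fit is rack 7 with 13U free.

7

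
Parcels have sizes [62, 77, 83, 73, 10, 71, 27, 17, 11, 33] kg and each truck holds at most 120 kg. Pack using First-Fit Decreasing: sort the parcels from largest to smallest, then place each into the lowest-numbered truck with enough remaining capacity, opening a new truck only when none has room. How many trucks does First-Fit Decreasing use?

Sorted descending: 83, 77, 73, 71, 62, 33, 27, 17, 11, 10.
83 kg → truck 1 (remaining 37 kg)
77 kg → truck 2 (remaining 43 kg)
73 kg → truck 3 (remaining 47 kg)
71 kg → truck 4 (remaining 49 kg)
62 kg → truck 5 (remaining 58 kg)
33 kg → truck 1 (remaining 4 kg)
27 kg → truck 2 (remaining 16 kg)
17 kg → truck 3 (remaining 30 kg)
11 kg → truck 2 (remaining 5 kg)
10 kg → truck 3 (remaining 20 kg)

5 trucks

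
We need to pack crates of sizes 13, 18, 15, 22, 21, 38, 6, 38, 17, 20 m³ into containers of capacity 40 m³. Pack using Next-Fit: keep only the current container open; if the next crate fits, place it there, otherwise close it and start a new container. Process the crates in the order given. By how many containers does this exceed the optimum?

Next-Fit: [13,18] [15,22] [21] [38] [6] [38] [17,20] → 7 containers.
Total size 208 m³; any packing needs at least ⌈208/40⌉ = 6 containers.
An optimal packing achieves that bound: [38] [38] [22,18] [21,17] [20,15] [13,6] → 6 containers.
Excess: 7 − 6 = 1.

1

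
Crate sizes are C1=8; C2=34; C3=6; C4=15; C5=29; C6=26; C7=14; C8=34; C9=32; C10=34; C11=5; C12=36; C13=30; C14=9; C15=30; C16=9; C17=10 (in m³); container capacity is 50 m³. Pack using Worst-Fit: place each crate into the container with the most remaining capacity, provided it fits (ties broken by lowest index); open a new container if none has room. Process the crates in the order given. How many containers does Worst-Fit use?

9

C1 (8 m³) → container 1 (remaining 42 m³)
C2 (34 m³) → container 1 (remaining 8 m³)
C3 (6 m³) → container 1 (remaining 2 m³)
C4 (15 m³) → container 2 (remaining 35 m³)
C5 (29 m³) → container 2 (remaining 6 m³)
C6 (26 m³) → container 3 (remaining 24 m³)
C7 (14 m³) → container 3 (remaining 10 m³)
C8 (34 m³) → container 4 (remaining 16 m³)
C9 (32 m³) → container 5 (remaining 18 m³)
C10 (34 m³) → container 6 (remaining 16 m³)
C11 (5 m³) → container 5 (remaining 13 m³)
C12 (36 m³) → container 7 (remaining 14 m³)
C13 (30 m³) → container 8 (remaining 20 m³)
C14 (9 m³) → container 8 (remaining 11 m³)
C15 (30 m³) → container 9 (remaining 20 m³)
C16 (9 m³) → container 9 (remaining 11 m³)
C17 (10 m³) → container 4 (remaining 6 m³)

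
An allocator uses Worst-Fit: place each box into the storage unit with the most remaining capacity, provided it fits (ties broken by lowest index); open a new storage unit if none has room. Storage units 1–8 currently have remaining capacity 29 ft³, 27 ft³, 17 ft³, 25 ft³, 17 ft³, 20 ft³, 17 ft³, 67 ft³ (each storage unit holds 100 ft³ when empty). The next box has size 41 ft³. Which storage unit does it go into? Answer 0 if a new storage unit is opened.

8

Storage units with room: storage unit 8 (67 ft³).
Most room is storage unit 8 with 67 ft³ free.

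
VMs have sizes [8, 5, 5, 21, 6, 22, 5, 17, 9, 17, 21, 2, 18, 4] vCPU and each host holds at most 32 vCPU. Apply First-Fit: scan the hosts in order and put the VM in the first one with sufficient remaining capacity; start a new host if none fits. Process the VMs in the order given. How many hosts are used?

7

host 1: place 8 vCPU, 24 vCPU left
host 1: place 5 vCPU, 19 vCPU left
host 1: place 5 vCPU, 14 vCPU left
host 2: place 21 vCPU, 11 vCPU left
host 1: place 6 vCPU, 8 vCPU left
host 3: place 22 vCPU, 10 vCPU left
host 1: place 5 vCPU, 3 vCPU left
host 4: place 17 vCPU, 15 vCPU left
host 2: place 9 vCPU, 2 vCPU left
host 5: place 17 vCPU, 15 vCPU left
host 6: place 21 vCPU, 11 vCPU left
host 1: place 2 vCPU, 1 vCPU left
host 7: place 18 vCPU, 14 vCPU left
host 3: place 4 vCPU, 6 vCPU left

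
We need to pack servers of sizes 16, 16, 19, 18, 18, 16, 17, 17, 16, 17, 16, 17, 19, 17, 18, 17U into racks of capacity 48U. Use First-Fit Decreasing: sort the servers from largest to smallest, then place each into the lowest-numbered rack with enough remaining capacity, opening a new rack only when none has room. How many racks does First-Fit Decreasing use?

Sorted descending: 19, 19, 18, 18, 18, 17, 17, 17, 17, 17, 17, 16, 16, 16, 16, 16.
Put 19U in rack 1; 29U remain.
Put 19U in rack 1; 10U remain.
Put 18U in rack 2; 30U remain.
Put 18U in rack 2; 12U remain.
Put 18U in rack 3; 30U remain.
Put 17U in rack 3; 13U remain.
Put 17U in rack 4; 31U remain.
Put 17U in rack 4; 14U remain.
Put 17U in rack 5; 31U remain.
Put 17U in rack 5; 14U remain.
Put 17U in rack 6; 31U remain.
Put 16U in rack 6; 15U remain.
Put 16U in rack 7; 32U remain.
Put 16U in rack 7; 16U remain.
Put 16U in rack 7; 0U remain.
Put 16U in rack 8; 32U remain.
Final racks: [19,19] [18,18] [18,17] [17,17] [17,17] [17,16] [16,16,16] [16].

8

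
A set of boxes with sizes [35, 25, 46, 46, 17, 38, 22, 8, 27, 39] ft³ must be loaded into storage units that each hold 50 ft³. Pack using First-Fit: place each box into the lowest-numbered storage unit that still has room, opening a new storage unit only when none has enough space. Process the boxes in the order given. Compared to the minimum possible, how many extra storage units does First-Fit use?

0

First-Fit: [35,8] [25,17] [46] [46] [38] [22,27] [39] → 7 storage units.
Total size 303 ft³; any packing needs at least ⌈303/50⌉ = 7 storage units.
So 7 is already optimal.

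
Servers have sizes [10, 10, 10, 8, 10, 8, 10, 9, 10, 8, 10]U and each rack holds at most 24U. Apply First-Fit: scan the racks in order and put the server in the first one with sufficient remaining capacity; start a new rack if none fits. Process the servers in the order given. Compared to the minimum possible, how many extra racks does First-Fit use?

First-Fit: [10,10] [10,8] [10,8] [10,9] [10,8] [10] → 6 racks.
Total size 103U; any packing needs at least ⌈103/24⌉ = 5 racks.
An optimal packing achieves that bound: [10,10] [10,10] [10,10] [10,9] [8,8,8] → 5 racks.
Excess: 6 − 5 = 1.

1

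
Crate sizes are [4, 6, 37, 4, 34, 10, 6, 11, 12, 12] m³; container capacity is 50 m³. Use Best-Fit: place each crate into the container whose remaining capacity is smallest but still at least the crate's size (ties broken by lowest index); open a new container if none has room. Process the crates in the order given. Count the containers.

4 m³ → container 1 (remaining 46 m³)
6 m³ → container 1 (remaining 40 m³)
37 m³ → container 1 (remaining 3 m³)
4 m³ → container 2 (remaining 46 m³)
34 m³ → container 2 (remaining 12 m³)
10 m³ → container 2 (remaining 2 m³)
6 m³ → container 3 (remaining 44 m³)
11 m³ → container 3 (remaining 33 m³)
12 m³ → container 3 (remaining 21 m³)
12 m³ → container 3 (remaining 9 m³)
Final containers: [4,6,37] [4,34,10] [6,11,12,12].

3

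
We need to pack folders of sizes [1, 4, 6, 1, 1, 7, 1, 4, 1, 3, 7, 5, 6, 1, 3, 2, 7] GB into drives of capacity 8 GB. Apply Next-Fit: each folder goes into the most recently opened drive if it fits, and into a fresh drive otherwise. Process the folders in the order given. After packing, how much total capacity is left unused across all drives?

12

1 GB → drive 1 (remaining 7 GB)
4 GB → drive 1 (remaining 3 GB)
6 GB → drive 2 (remaining 2 GB)
1 GB → drive 2 (remaining 1 GB)
1 GB → drive 2 (remaining 0 GB)
7 GB → drive 3 (remaining 1 GB)
1 GB → drive 3 (remaining 0 GB)
4 GB → drive 4 (remaining 4 GB)
1 GB → drive 4 (remaining 3 GB)
3 GB → drive 4 (remaining 0 GB)
7 GB → drive 5 (remaining 1 GB)
5 GB → drive 6 (remaining 3 GB)
6 GB → drive 7 (remaining 2 GB)
1 GB → drive 7 (remaining 1 GB)
3 GB → drive 8 (remaining 5 GB)
2 GB → drive 8 (remaining 3 GB)
7 GB → drive 9 (remaining 1 GB)
9 drives × 8 GB = 72 GB; used 60 GB; unused 12 GB.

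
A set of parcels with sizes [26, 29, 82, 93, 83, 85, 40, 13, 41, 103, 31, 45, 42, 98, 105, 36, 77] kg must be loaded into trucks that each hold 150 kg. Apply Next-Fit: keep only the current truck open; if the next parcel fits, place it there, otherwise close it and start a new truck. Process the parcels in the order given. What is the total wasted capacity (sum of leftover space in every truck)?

321

truck 1: place 26 kg, 124 kg left
truck 1: place 29 kg, 95 kg left
truck 1: place 82 kg, 13 kg left
truck 2: place 93 kg, 57 kg left
truck 3: place 83 kg, 67 kg left
truck 4: place 85 kg, 65 kg left
truck 4: place 40 kg, 25 kg left
truck 4: place 13 kg, 12 kg left
truck 5: place 41 kg, 109 kg left
truck 5: place 103 kg, 6 kg left
truck 6: place 31 kg, 119 kg left
truck 6: place 45 kg, 74 kg left
truck 6: place 42 kg, 32 kg left
truck 7: place 98 kg, 52 kg left
truck 8: place 105 kg, 45 kg left
truck 8: place 36 kg, 9 kg left
truck 9: place 77 kg, 73 kg left
9 trucks × 150 kg = 1350 kg; used 1029 kg; unused 321 kg.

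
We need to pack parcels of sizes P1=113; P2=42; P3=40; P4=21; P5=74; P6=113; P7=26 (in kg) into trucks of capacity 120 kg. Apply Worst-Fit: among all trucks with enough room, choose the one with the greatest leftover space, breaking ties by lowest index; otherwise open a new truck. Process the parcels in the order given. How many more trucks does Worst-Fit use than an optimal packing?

0

Worst-Fit: [113] [42,40,21] [74,26] [113] → 4 trucks.
Total size 429 kg; any packing needs at least ⌈429/120⌉ = 4 trucks.
So 4 is already optimal.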